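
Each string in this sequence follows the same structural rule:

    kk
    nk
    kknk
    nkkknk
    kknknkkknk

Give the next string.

nkkknkkknknkkknk

From term 3 onward, concatenate the second-to-last term with the last: kk·nk = kknk, nk·kknk = nkkknk, …
The next term joins nkkknk and kknknkkknk.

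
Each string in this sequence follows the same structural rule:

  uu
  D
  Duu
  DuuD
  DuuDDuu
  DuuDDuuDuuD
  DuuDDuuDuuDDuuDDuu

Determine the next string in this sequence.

DuuDDuuDuuDDuuDDuuDuuDDuuDuuD

This is a Fibonacci-style word recurrence s(k) = s(k−1)·s(k−2): e.g. D·uu = Duu.
The next term joins DuuDDuuDuuDDuuDDuu and DuuDDuuDuuD.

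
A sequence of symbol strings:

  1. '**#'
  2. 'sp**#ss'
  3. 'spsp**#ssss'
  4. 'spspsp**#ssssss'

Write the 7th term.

s(k+1) = sp·s(k)·ss, so each term gains sp as a prefix and ss as a suffix.
From spspsp**#ssssss, 3 further steps: spspsp**#ssssss → spspspsp**#ssssssss → spspspspsp**#ssssssssss → (answer).

spspspspspsp**#ssssssssssss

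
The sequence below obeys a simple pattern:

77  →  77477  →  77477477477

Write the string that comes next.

Every step duplicates the string with '4' between the halves.
Doubling 77477477477 with '4' between the halves:

77477477477477477477477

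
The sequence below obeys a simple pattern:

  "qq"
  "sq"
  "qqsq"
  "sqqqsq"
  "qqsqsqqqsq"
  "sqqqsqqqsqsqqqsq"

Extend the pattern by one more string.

qqsqsqqqsqsqqqsqqqsqsqqqsq

This is a Fibonacci-style word recurrence s(k) = s(k−2)·s(k−1): e.g. qq·sq = qqsq.
The next term joins qqsqsqqqsq and sqqqsqqqsqsqqqsq.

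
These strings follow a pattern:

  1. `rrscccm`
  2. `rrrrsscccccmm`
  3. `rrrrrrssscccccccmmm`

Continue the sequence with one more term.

Each string has the form r^{2n} s^{n} c^{2n+1} m^{n} (n = 1, 2, …).
At n = 4 the blocks have lengths 8, 4, 9, 4.

rrrrrrrrsssscccccccccmmmm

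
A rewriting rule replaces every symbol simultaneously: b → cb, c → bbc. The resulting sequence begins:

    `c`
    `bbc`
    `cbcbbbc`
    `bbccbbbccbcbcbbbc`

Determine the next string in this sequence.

cbcbbbcbbccbcbcbbbcbbccbbbccbbbccbcbcbbbc

φ(bbccbbbccbcbcbbbc) expands symbol-by-symbol to cb cb bbc bbc cb cb cb bbc bbc cb bbc cb bbc cb cb cb bbc; joining the 17 pieces gives the next term.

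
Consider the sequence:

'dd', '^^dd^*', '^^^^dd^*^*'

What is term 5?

s(k+1) = ^^·s(k)·^*, so each term gains ^^ as a prefix and ^* as a suffix.
From ^^^^dd^*^*, 2 further steps: ^^^^dd^*^* → ^^^^^^dd^*^*^* → (answer).

^^^^^^^^dd^*^*^*^*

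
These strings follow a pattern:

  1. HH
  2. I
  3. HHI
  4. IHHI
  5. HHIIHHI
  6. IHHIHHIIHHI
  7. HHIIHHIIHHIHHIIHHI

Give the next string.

IHHIHHIIHHIHHIIHHIIHHIHHIIHHI

From term 3 onward, concatenate the second-to-last term with the last: HH·I = HHI, I·HHI = IHHI, …
The next term joins IHHIHHIIHHI and HHIIHHIIHHIHHIIHHI.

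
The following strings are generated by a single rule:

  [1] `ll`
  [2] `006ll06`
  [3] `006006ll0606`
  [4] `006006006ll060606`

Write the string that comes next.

s(k+1) = 006·s(k)·06, so each term gains 006 as a prefix and 06 as a suffix.
So the next term is 006·006006006ll060606·06.

006006006006ll06060606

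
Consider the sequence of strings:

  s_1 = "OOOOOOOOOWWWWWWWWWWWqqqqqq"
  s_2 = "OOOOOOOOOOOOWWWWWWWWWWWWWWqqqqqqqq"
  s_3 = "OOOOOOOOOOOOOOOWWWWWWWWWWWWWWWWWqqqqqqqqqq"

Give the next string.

OOOOOOOOOOOOOOOOOOWWWWWWWWWWWWWWWWWWWWqqqqqqqqqqqq

Term n consists of 3n O's, followed by 3n+2 W's, followed by 2n q's, where the shown terms are n = 3, 4, 5.
For the next term, n = 6, so the run lengths are 18, 20, 12.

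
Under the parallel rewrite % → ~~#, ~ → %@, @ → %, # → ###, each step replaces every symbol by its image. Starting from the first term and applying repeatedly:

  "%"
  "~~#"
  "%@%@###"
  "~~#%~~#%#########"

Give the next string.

Applying the rule to each of the 17 symbols of ~~#%~~#%######### gives the pieces %@ %@ ### ~~# %@ %@ ### ~~# ### ### ### ### ### ### ### ### ###, which concatenate to the answer.

%@%@###~~#%@%@###~~############################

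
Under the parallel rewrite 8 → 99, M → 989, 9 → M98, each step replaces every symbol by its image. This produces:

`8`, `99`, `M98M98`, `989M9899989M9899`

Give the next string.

Rewriting the 16 symbols of 989M9899989M9899 one by one yields M98 99 M98 989 M98 99 M98 M98 M98 99 M98 989 M98 99 M98 M98; concatenated:

M9899M98989M9899M98M98M9899M98989M9899M98M98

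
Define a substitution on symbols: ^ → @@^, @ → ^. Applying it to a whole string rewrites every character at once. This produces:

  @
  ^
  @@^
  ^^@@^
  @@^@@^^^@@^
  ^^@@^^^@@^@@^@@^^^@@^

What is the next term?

Rewriting the 21 symbols of ^^@@^^^@@^@@^@@^^^@@^ one by one yields @@^ @@^ ^ ^ @@^ @@^ @@^ ^ ^ @@^ ^ ^ @@^ ^ ^ @@^ @@^ @@^ ^ ^ @@^; concatenated:

@@^@@^^^@@^@@^@@^^^@@^^^@@^^^@@^@@^@@^^^@@^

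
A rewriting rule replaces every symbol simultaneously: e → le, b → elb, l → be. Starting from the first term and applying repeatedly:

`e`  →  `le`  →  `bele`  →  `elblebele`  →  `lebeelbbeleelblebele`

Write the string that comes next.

beleelblelebeelbelblebelelebeelbbeleelblebele

Applying the rule to each of the 20 symbols of lebeelbbeleelblebele gives the pieces be le elb le le be elb elb le be le le be elb be le elb le be le, which concatenate to the answer.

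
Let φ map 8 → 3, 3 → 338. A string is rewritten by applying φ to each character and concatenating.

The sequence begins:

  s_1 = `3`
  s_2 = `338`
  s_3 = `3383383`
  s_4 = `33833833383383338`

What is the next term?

Rewriting the 17 symbols of 33833833383383338 one by one yields 338 338 3 338 338 3 338 338 338 3 338 338 3 338 338 338 3; concatenated:

33833833383383338338338333833833383383383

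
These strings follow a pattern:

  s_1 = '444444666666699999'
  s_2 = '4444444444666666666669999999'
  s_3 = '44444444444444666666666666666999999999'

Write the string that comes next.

Term n consists of 4n-2 4's, followed by 4n-1 6's, followed by 2n+1 9's, where the shown terms are n = 2, 3, 4.
For the next term, n = 5, so the run lengths are 18, 19, 11.

444444444444444444666666666666666666699999999999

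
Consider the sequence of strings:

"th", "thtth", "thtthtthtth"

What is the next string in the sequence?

Each string is two copies of the previous one joined by 't'.
Doubling thtthtthtth with 't' between the halves:

thtthtthtthtthtthtthtth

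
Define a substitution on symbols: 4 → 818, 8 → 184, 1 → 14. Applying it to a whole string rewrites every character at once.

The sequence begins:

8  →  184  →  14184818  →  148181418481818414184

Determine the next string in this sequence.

φ(148181418481818414184) expands symbol-by-symbol to 14 818 184 14 184 14 818 14 184 818 184 14 184 14 184 818 14 818 14 184 818; joining the 21 pieces gives the next term.

1481818414184148181418481818414184141848181481814184818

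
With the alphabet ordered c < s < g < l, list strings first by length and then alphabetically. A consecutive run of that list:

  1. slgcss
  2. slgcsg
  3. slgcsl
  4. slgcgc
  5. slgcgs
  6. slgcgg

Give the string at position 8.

slgclc

Continuing the enumeration 2 steps past slgcgg: slgcgg → slgcgl → (answer).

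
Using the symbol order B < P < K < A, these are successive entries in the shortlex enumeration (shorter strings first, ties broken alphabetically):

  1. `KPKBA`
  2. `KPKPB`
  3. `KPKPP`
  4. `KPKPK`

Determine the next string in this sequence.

The successor of KPKPK increments the rightmost position that isn't already A and resets every position after it to B.

KPKPA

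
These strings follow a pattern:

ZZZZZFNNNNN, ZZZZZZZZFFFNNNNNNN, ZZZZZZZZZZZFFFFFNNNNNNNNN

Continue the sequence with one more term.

Reading off run lengths: Z runs 5, 8, 11; F runs 1, 3, 5; N runs 5, 7, 9 — each is linear in n (n = 1, 2, …).
Setting n = 4 gives 14, 7, 11 characters in each block.

ZZZZZZZZZZZZZZFFFFFFFNNNNNNNNNNN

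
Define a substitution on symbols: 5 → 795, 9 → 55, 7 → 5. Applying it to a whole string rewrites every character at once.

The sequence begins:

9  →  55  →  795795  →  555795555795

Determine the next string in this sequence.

795795795555795795795795555795

Apply φ to 555795555795 symbol by symbol: 5→795, 5→795, 5→795, 7→5, 9→55, 5→795, 5→795, 5→795, 5→795, 7→5, 9→55, 5→795; joined: 795 795 795 5 55 795 795 795 795 5 55 795.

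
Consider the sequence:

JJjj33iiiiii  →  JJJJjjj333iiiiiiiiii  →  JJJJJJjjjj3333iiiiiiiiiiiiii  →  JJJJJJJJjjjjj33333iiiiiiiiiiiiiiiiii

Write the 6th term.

The n-th term is 2n-2 J's then n j's then n 3's then 4n-2 i's, where the shown terms are n = 2, 3, 4, 5.
Setting n = 7 gives 12, 7, 7, 26 characters in each block.

JJJJJJJJJJJJjjjjjjj3333333iiiiiiiiiiiiiiiiiiiiiiiiii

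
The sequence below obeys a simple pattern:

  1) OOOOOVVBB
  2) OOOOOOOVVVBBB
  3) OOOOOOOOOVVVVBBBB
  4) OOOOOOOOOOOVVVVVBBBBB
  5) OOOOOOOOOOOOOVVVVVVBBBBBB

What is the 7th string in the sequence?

OOOOOOOOOOOOOOOOOVVVVVVVVBBBBBBBB

Term n consists of 2n+1 O's, followed by n V's, followed by n B's, where the shown terms are n = 2, 3, 4, 5, 6.
At n = 8 the blocks have lengths 17, 8, 8.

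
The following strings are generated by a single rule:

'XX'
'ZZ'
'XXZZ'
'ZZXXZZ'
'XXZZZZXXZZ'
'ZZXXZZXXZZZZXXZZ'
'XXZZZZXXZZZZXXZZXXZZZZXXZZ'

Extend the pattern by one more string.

Each term (from the third on) is the two preceding terms concatenated in order: term 3 = XX·ZZ = XXZZ.
So term 8 is ZZXXZZXXZZZZXXZZ·XXZZZZXXZZZZXXZZXXZZZZXXZZ.

ZZXXZZXXZZZZXXZZXXZZZZXXZZZZXXZZXXZZZZXXZZ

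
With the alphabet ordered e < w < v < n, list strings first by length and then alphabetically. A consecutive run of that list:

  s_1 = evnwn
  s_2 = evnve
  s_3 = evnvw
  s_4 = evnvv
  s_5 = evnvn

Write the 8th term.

Stepping forward 3 times from evnvn: evnvn → evnne → evnnw, then the target.

evnnv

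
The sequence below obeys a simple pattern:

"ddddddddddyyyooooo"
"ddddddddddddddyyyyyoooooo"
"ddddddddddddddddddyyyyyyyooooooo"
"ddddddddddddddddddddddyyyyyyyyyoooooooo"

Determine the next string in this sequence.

Term n consists of 4n+2 d's, followed by 2n-1 y's, followed by n+3 o's, where the shown terms are n = 2, 3, 4, 5.
For the next term, n = 6, so the run lengths are 26, 11, 9.

ddddddddddddddddddddddddddyyyyyyyyyyyooooooooo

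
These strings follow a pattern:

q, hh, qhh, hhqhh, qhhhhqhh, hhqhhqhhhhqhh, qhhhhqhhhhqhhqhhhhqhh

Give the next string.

hhqhhqhhhhqhhqhhhhqhhhhqhhqhhhhqhh

Each term (from the third on) is the two preceding terms concatenated in order: term 3 = q·hh = qhh.
Continuing: hhqhhqhhhhqhh · qhhhhqhhhhqhhqhhhhqhh gives term 8.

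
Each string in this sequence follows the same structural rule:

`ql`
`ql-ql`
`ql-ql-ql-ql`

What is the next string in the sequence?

Every step duplicates the string with '-' between the halves.
So the next term is two copies of ql-ql-ql-ql with '-' between the halves.

ql-ql-ql-ql-ql-ql-ql-ql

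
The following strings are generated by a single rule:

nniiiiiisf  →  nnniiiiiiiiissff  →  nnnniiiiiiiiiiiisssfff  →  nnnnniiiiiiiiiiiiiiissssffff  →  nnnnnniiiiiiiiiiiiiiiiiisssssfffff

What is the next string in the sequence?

Each string has the form n^{n+1} i^{3n+3} s^{n} f^{n} (n = 1, 2, …).
At n = 6 the blocks have lengths 7, 21, 6, 6.

nnnnnnniiiiiiiiiiiiiiiiiiiiissssssffffff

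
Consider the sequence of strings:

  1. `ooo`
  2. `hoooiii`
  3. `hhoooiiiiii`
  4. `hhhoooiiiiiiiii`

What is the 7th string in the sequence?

hhhhhhoooiiiiiiiiiiiiiiiiii

Each term wraps the previous one in h on the left and iii on the right.
From hhhoooiiiiiiiii, 3 further steps: hhhoooiiiiiiiii → hhhhoooiiiiiiiiiiii → hhhhhoooiiiiiiiiiiiiiii → (answer).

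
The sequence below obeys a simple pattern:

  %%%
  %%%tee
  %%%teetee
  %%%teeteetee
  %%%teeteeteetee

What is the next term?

Each term is the previous one with tee appended.
One more step from %%%teeteeteetee gives the answer.

%%%teeteeteeteetee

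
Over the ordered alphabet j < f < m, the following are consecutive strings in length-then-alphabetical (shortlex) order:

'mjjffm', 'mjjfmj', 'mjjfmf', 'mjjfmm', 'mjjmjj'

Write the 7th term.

mjjmjm

Advancing 2 positions from mjjmjj through mjjmjj → mjjmjf reaches term 7.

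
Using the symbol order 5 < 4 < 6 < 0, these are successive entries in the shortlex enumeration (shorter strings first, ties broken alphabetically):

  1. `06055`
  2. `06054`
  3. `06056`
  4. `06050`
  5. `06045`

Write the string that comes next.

06044

Treat 06045 as a base-4 numeral over the given alphabet and add one, carrying through any trailing 0's.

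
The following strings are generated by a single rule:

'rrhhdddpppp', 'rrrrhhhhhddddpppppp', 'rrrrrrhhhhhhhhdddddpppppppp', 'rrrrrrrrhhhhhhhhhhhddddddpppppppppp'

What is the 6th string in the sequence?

The n-th term is 2n r's then 3n-1 h's then n+2 d's then 2n+2 p's (n = 1, 2, …).
For term 6, n = 6, so the run lengths are 12, 17, 8, 14.

rrrrrrrrrrrrhhhhhhhhhhhhhhhhhddddddddpppppppppppppp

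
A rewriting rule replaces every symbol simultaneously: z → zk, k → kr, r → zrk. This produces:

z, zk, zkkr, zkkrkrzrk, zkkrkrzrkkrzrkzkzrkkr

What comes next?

Rewriting the 21 symbols of zkkrkrzrkkrzrkzkzrkkr one by one yields zk kr kr zrk kr zrk zk zrk kr kr zrk zk zrk kr zk kr zk zrk kr kr zrk; concatenated:

zkkrkrzrkkrzrkzkzrkkrkrzrkzkzrkkrzkkrzkzrkkrkrzrk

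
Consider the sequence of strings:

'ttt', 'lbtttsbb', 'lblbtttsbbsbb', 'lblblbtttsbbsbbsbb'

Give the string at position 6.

s(k+1) = lb·s(k)·sbb, so each term gains lb as a prefix and sbb as a suffix.
From lblblbtttsbbsbbsbb, 2 further steps: lblblbtttsbbsbbsbb → lblblblbtttsbbsbbsbbsbb → (answer).

lblblblblbtttsbbsbbsbbsbbsbb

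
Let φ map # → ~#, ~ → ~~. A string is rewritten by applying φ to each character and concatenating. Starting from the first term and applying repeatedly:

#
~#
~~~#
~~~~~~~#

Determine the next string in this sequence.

Apply φ to ~~~~~~~# symbol by symbol: ~→~~, ~→~~, ~→~~, ~→~~, ~→~~, ~→~~, ~→~~, #→~#; joined: ~~ ~~ ~~ ~~ ~~ ~~ ~~ ~#.

~~~~~~~~~~~~~~~#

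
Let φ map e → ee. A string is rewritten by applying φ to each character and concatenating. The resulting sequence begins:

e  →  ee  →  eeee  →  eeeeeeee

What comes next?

eeeeeeeeeeeeeeee

Apply φ to eeeeeeee symbol by symbol: e→ee, e→ee, e→ee, e→ee, e→ee, e→ee, e→ee, e→ee; joined: ee ee ee ee ee ee ee ee.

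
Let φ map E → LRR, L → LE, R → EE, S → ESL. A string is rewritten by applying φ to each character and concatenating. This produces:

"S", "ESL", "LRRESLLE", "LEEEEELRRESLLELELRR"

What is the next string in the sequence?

Replace each of the 19 characters of LEEEEELRRESLLELELRR in place — LE LRR LRR LRR LRR LRR LE EE EE LRR ESL LE LE LRR LE LRR LE EE EE — and concatenate.

LELRRLRRLRRLRRLRRLEEEEELRRESLLELELRRLELRRLEEEEE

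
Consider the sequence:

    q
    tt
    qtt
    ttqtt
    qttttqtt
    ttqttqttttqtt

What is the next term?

qttttqttttqttqttttqtt

This is a Fibonacci-style word recurrence s(k) = s(k−2)·s(k−1): e.g. q·tt = qtt.
The next term joins qttttqtt and ttqttqttttqtt.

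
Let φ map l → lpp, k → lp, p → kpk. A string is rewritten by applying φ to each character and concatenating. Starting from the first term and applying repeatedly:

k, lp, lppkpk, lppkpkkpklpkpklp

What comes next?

lppkpkkpklpkpklplpkpklplppkpklpkpklplppkpk

Replace each of the 16 characters of lppkpkkpklpkpklp in place — lpp kpk kpk lp kpk lp lp kpk lp lpp kpk lp kpk lp lpp kpk — and concatenate.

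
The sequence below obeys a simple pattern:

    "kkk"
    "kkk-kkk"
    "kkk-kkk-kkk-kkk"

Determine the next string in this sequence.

Every step duplicates the string with '-' between the halves.
So the next term is two copies of kkk-kkk-kkk-kkk with '-' between the halves.

kkk-kkk-kkk-kkk-kkk-kkk-kkk-kkk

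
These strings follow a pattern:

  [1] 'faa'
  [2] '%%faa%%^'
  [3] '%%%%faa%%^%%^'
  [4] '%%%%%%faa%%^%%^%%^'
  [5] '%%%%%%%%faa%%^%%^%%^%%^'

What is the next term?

Every step adds %% to the front and %%^ to the end of the previous string.
Applying this once more to %%%%%%%%faa%%^%%^%%^%%^:

%%%%%%%%%%faa%%^%%^%%^%%^%%^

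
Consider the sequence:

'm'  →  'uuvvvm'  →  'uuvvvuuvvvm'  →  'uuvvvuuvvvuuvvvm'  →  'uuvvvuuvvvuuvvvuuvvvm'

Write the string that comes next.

Every step adds uuvvv at the front: s(k+1) = uuvvv·s(k).
Applying this once more to uuvvvuuvvvuuvvvuuvvvm:

uuvvvuuvvvuuvvvuuvvvuuvvvm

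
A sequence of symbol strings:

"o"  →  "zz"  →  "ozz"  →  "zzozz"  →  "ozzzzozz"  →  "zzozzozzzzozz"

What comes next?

ozzzzozzzzozzozzzzozz

From term 3 onward, concatenate the second-to-last term with the last: o·zz = ozz, zz·ozz = zzozz, …
So term 7 is ozzzzozz·zzozzozzzzozz.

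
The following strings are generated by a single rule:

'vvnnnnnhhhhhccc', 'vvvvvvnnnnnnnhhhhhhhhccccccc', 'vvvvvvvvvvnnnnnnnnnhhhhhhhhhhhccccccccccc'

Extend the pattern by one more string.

vvvvvvvvvvvvvvnnnnnnnnnnnhhhhhhhhhhhhhhccccccccccccccc

Term n consists of 4n-2 v's, followed by 2n+3 n's, followed by 3n+2 h's, followed by 4n-1 c's (n = 1, 2, …).
At n = 4 the blocks have lengths 14, 11, 14, 15.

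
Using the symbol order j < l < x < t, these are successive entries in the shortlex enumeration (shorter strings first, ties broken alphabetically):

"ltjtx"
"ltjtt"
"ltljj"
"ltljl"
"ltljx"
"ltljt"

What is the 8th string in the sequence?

ltlll

Advancing 2 positions from ltljt through ltljt → ltllj reaches term 8.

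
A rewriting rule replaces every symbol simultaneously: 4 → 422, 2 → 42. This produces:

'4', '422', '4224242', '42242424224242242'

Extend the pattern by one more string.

42242424224242242422424242242422424242242

Applying the rule to each of the 17 symbols of 42242424224242242 gives the pieces 422 42 42 422 42 422 42 422 42 42 422 42 422 42 42 422 42, which concatenate to the answer.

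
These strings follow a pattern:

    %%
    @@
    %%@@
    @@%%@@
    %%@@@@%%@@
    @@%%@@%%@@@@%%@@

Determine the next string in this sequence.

Each term (from the third on) is the two preceding terms concatenated in order: term 3 = %%·@@ = %%@@.
Continuing: %%@@@@%%@@ · @@%%@@%%@@@@%%@@ gives term 7.

%%@@@@%%@@@@%%@@%%@@@@%%@@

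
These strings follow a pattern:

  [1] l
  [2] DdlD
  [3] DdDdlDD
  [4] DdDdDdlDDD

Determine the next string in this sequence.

Each term wraps the previous one in Dd on the left and D on the right.
Applying this once more to DdDdDdlDDD:

DdDdDdDdlDDDD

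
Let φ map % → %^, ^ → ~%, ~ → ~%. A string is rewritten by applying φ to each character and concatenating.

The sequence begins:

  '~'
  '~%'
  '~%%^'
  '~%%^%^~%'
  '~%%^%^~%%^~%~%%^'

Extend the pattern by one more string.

~%%^%^~%%^~%~%%^%^~%~%%^~%%^%^~%

Applying the rule to each of the 16 symbols of ~%%^%^~%%^~%~%%^ gives the pieces ~% %^ %^ ~% %^ ~% ~% %^ %^ ~% ~% %^ ~% %^ %^ ~%, which concatenate to the answer.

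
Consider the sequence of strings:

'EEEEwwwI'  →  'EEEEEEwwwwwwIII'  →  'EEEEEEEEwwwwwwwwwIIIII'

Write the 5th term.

Reading off run lengths: E runs 4, 6, 8; w runs 3, 6, 9; I runs 1, 3, 5 — each is linear in n (n = 1, 2, …).
Setting n = 5 gives 12, 15, 9 characters in each block.

EEEEEEEEEEEEwwwwwwwwwwwwwwwIIIIIIIII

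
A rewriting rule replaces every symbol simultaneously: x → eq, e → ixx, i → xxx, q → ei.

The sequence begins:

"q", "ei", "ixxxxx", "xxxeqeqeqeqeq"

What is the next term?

eqeqeqixxeiixxeiixxeiixxeiixxei

φ(xxxeqeqeqeqeq) expands symbol-by-symbol to eq eq eq ixx ei ixx ei ixx ei ixx ei ixx ei; joining the 13 pieces gives the next term.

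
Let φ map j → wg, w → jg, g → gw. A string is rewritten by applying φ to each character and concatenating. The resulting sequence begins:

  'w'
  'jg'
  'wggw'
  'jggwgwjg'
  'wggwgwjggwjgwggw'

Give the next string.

Applying the rule to each of the 16 symbols of wggwgwjggwjgwggw gives the pieces jg gw gw jg gw jg wg gw gw jg wg gw jg gw gw jg, which concatenate to the answer.

jggwgwjggwjgwggwgwjgwggwjggwgwjg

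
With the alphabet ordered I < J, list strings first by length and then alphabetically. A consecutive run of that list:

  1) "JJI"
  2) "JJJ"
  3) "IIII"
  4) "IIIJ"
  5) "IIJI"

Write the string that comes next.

IIJJ

Find the rightmost character of IIJI below J, bump it to the next letter, and reset everything to its right to I.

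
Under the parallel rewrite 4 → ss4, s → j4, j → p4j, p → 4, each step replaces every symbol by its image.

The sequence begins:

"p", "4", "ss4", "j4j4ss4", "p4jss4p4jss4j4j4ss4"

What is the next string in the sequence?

Rewriting the 19 symbols of p4jss4p4jss4j4j4ss4 one by one yields 4 ss4 p4j j4 j4 ss4 4 ss4 p4j j4 j4 ss4 p4j ss4 p4j ss4 j4 j4 ss4; concatenated:

4ss4p4jj4j4ss44ss4p4jj4j4ss4p4jss4p4jss4j4j4ss4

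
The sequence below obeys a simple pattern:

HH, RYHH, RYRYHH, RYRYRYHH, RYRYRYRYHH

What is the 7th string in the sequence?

Every step adds RY at the front: s(k+1) = RY·s(k).
From RYRYRYRYHH, 2 further steps: RYRYRYRYHH → RYRYRYRYRYHH → (answer).

RYRYRYRYRYRYHH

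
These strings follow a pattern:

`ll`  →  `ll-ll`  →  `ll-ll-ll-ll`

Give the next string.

ll-ll-ll-ll-ll-ll-ll-ll

Each string is two copies of the previous one joined by '-'.
One more doubling of ll-ll-ll-ll gives the answer.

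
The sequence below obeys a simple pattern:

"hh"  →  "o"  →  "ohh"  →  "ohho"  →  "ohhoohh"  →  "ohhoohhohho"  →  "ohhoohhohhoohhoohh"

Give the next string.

ohhoohhohhoohhoohhohhoohhohho

This is a Fibonacci-style word recurrence s(k) = s(k−1)·s(k−2): e.g. o·hh = ohh.
Continuing: ohhoohhohhoohhoohh · ohhoohhohho gives term 8.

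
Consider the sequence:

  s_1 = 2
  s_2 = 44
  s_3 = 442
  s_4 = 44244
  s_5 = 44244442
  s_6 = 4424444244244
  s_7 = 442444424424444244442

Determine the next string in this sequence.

From term 3 onward, concatenate the last term with the second-to-last: 44·2 = 442, 442·44 = 44244, …
The next term joins 442444424424444244442 and 4424444244244.

4424444244244442444424424444244244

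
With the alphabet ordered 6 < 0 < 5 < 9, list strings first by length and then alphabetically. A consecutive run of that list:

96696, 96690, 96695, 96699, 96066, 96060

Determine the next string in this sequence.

96065

The successor of 96060 increments the rightmost position that isn't already 9 and resets every position after it to 6.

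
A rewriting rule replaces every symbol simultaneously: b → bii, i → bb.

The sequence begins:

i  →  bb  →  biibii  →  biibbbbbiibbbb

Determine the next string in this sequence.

Rewriting the 14 symbols of biibbbbbiibbbb one by one yields bii bb bb bii bii bii bii bii bb bb bii bii bii bii; concatenated:

biibbbbbiibiibiibiibiibbbbbiibiibiibii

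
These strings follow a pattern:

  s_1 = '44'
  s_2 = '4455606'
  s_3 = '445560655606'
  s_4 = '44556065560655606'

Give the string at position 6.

The strings grow by a fixed suffix 55606 each time.
From 44556065560655606, 2 further steps: 44556065560655606 → 4455606556065560655606 → (answer).

445560655606556065560655606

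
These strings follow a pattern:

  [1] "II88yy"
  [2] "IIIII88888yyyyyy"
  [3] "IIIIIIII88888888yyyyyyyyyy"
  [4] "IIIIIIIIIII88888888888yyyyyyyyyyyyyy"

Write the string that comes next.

IIIIIIIIIIIIII88888888888888yyyyyyyyyyyyyyyyyy

Reading off run lengths: I runs 2, 5, 8, 11; 8 runs 2, 5, 8, 11; y runs 2, 6, 10, 14 — each is linear in n (n = 1, 2, …).
For the next term, n = 5, so the run lengths are 14, 14, 18.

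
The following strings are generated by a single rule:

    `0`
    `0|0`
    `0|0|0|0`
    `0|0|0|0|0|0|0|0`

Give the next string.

0|0|0|0|0|0|0|0|0|0|0|0|0|0|0|0

s(k+1) = s(k)·|·s(k) — each term doubles the last with '|' between the halves.
One more doubling of 0|0|0|0|0|0|0|0 gives the answer.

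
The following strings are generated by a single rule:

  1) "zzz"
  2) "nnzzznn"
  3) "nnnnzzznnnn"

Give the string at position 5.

Every step adds nn to the front and nn to the end of the previous string.
From nnnnzzznnnn, 2 further steps: nnnnzzznnnn → nnnnnnzzznnnnnn → (answer).

nnnnnnnnzzznnnnnnnn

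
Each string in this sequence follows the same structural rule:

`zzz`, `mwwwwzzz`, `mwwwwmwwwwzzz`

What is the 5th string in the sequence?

mwwwwmwwwwmwwwwmwwwwzzz

The strings grow by a fixed prefix mwwww each time.
From mwwwwmwwwwzzz, 2 further steps: mwwwwmwwwwzzz → mwwwwmwwwwmwwwwzzz → (answer).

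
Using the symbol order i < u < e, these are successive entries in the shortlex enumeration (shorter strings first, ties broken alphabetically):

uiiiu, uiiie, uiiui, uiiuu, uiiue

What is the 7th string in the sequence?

uiieu

Advancing 2 positions from uiiue through uiiue → uiiei reaches term 7.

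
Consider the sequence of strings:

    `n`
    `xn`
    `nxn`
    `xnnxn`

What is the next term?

nxnxnnxn

From term 3 onward, concatenate the second-to-last term with the last: n·xn = nxn, xn·nxn = xnnxn, …
Continuing: nxn · xnnxn gives term 5.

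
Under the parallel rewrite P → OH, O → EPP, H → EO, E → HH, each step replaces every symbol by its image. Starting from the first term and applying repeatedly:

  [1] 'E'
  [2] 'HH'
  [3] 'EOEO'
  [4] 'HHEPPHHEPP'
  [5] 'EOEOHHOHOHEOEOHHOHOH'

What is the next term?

Applying the rule to each of the 20 symbols of EOEOHHOHOHEOEOHHOHOH gives the pieces HH EPP HH EPP EO EO EPP EO EPP EO HH EPP HH EPP EO EO EPP EO EPP EO, which concatenate to the answer.

HHEPPHHEPPEOEOEPPEOEPPEOHHEPPHHEPPEOEOEPPEOEPPEO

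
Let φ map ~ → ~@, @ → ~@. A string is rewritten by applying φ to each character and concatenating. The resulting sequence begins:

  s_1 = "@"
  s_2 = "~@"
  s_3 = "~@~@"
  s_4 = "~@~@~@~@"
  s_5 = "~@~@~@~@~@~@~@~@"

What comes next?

~@~@~@~@~@~@~@~@~@~@~@~@~@~@~@~@

Replace each of the 16 characters of ~@~@~@~@~@~@~@~@ in place — ~@ ~@ ~@ ~@ ~@ ~@ ~@ ~@ ~@ ~@ ~@ ~@ ~@ ~@ ~@ ~@ — and concatenate.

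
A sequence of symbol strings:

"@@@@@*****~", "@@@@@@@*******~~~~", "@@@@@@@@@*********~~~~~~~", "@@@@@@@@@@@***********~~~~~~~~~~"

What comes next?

Term n consists of 2n+3 @'s, followed by 2n+3 *'s, followed by 3n-2 ~'s (n = 1, 2, …).
At n = 5 the blocks have lengths 13, 13, 13.

@@@@@@@@@@@@@*************~~~~~~~~~~~~~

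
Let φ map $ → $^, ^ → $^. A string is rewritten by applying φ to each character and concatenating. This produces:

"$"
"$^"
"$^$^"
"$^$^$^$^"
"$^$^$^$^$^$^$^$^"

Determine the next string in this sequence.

Rewriting the 16 symbols of $^$^$^$^$^$^$^$^ one by one yields $^ $^ $^ $^ $^ $^ $^ $^ $^ $^ $^ $^ $^ $^ $^ $^; concatenated:

$^$^$^$^$^$^$^$^$^$^$^$^$^$^$^$^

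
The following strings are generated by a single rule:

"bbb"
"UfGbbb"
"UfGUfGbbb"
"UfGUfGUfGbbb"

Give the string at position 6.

UfGUfGUfGUfGUfGbbb

Each term is the previous one with UfG prepended.
From UfGUfGUfGbbb, 2 further steps: UfGUfGUfGbbb → UfGUfGUfGUfGbbb → (answer).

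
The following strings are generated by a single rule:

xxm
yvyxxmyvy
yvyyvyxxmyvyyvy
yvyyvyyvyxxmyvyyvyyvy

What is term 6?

yvyyvyyvyyvyyvyxxmyvyyvyyvyyvyyvy

Each term wraps the previous one in yvy on the left and yvy on the right.
From yvyyvyyvyxxmyvyyvyyvy, 2 further steps: yvyyvyyvyxxmyvyyvyyvy → yvyyvyyvyyvyxxmyvyyvyyvyyvy → (answer).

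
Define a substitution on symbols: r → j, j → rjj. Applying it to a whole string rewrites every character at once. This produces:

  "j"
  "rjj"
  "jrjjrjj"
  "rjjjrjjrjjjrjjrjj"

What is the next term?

Rewriting the 17 symbols of rjjjrjjrjjjrjjrjj one by one yields j rjj rjj rjj j rjj rjj j rjj rjj rjj j rjj rjj j rjj rjj; concatenated:

jrjjrjjrjjjrjjrjjjrjjrjjrjjjrjjrjjjrjjrjj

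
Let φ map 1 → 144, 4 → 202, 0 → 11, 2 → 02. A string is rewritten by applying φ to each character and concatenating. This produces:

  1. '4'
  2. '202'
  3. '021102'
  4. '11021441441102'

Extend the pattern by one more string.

14414411021442022021442022021441441102

Replace each of the 14 characters of 11021441441102 in place — 144 144 11 02 144 202 202 144 202 202 144 144 11 02 — and concatenate.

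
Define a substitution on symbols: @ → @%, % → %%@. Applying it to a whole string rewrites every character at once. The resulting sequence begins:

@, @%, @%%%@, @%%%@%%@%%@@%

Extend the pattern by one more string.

Applying the rule to each of the 13 symbols of @%%%@%%@%%@@% gives the pieces @% %%@ %%@ %%@ @% %%@ %%@ @% %%@ %%@ @% @% %%@, which concatenate to the answer.

@%%%@%%@%%@@%%%@%%@@%%%@%%@@%@%%%@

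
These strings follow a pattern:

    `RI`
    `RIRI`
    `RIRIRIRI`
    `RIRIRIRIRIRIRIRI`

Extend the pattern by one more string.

RIRIRIRIRIRIRIRIRIRIRIRIRIRIRIRI

s(k+1) = s(k)·s(k) — each term doubles the last.
So the next term is two copies of RIRIRIRIRIRIRIRI.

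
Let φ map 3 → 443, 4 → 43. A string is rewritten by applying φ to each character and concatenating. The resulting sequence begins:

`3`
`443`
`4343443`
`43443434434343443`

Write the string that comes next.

φ(43443434434343443) expands symbol-by-symbol to 43 443 43 43 443 43 443 43 43 443 43 443 43 443 43 43 443; joining the 17 pieces gives the next term.

43443434344343443434344343443434434343443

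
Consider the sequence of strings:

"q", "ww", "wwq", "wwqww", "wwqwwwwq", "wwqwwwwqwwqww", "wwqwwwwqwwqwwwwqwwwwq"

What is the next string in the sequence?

wwqwwwwqwwqwwwwqwwwwqwwqwwwwqwwqww

Each term (from the third on) is the previous term followed by the one before it: term 3 = ww·q = wwq.
The next term joins wwqwwwwqwwqwwwwqwwwwq and wwqwwwwqwwqww.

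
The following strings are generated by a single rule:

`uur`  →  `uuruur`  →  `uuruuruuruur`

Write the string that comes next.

s(k+1) = s(k)·s(k) — each term doubles the last.
Doubling uuruuruuruur:

uuruuruuruuruuruuruuruur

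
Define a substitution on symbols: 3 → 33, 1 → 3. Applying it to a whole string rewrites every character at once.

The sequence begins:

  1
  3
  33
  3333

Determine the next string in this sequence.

33333333

Apply φ to 3333 symbol by symbol: 3→33, 3→33, 3→33, 3→33; joined: 33 33 33 33.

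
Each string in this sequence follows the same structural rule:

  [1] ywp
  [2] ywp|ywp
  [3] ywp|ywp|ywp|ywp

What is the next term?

s(k+1) = s(k)·|·s(k) — each term doubles the last with '|' between the halves.
Doubling ywp|ywp|ywp|ywp with '|' between the halves:

ywp|ywp|ywp|ywp|ywp|ywp|ywp|ywp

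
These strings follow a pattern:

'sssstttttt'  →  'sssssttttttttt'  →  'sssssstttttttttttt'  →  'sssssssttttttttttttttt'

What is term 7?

sssssssssstttttttttttttttttttttttt

The n-th term is n+2 s's then 3n t's, where the shown terms are n = 2, 3, 4, 5.
For term 7, n = 8, so the run lengths are 10, 24.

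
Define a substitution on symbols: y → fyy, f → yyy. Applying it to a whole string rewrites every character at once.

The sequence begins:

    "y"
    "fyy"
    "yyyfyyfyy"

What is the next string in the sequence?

Apply φ to yyyfyyfyy symbol by symbol: y→fyy, y→fyy, y→fyy, f→yyy, y→fyy, y→fyy, f→yyy, y→fyy, y→fyy; joined: fyy fyy fyy yyy fyy fyy yyy fyy fyy.

fyyfyyfyyyyyfyyfyyyyyfyyfyy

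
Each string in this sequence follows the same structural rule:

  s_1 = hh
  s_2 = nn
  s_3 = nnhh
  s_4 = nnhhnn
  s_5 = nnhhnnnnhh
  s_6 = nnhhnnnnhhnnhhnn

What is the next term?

This is a Fibonacci-style word recurrence s(k) = s(k−1)·s(k−2): e.g. nn·hh = nnhh.
Continuing: nnhhnnnnhhnnhhnn · nnhhnnnnhh gives term 7.

nnhhnnnnhhnnhhnnnnhhnnnnhh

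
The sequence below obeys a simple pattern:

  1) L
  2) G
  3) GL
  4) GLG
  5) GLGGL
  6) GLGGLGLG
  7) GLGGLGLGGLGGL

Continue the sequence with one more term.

Each term (from the third on) is the previous term followed by the one before it: term 3 = G·L = GL.
So term 8 is GLGGLGLGGLGGL·GLGGLGLG.

GLGGLGLGGLGGLGLGGLGLG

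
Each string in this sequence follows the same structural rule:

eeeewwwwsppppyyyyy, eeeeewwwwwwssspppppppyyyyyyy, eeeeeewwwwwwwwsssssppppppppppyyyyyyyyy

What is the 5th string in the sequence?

Term n consists of n+3 e's, followed by 2n+2 w's, followed by 2n-1 s's, followed by 3n+1 p's, followed by 2n+3 y's (n = 1, 2, …).
At n = 5 the blocks have lengths 8, 12, 9, 16, 13.

eeeeeeeewwwwwwwwwwwwsssssssssppppppppppppppppyyyyyyyyyyyyy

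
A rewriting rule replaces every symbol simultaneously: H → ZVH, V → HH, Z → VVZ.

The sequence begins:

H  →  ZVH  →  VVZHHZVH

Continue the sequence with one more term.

HHHHVVZZVHZVHVVZHHZVH

Apply φ to VVZHHZVH symbol by symbol: V→HH, V→HH, Z→VVZ, H→ZVH, H→ZVH, Z→VVZ, V→HH, H→ZVH; joined: HH HH VVZ ZVH ZVH VVZ HH ZVH.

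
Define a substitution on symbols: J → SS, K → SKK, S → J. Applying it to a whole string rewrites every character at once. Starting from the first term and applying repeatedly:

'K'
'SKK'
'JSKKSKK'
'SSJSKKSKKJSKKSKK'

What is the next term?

Applying the rule to each of the 16 symbols of SSJSKKSKKJSKKSKK gives the pieces J J SS J SKK SKK J SKK SKK SS J SKK SKK J SKK SKK, which concatenate to the answer.

JJSSJSKKSKKJSKKSKKSSJSKKSKKJSKKSKK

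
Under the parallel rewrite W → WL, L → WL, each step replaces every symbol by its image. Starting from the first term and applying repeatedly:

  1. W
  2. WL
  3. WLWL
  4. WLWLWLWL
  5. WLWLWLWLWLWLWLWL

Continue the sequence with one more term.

Rewriting the 16 symbols of WLWLWLWLWLWLWLWL one by one yields WL WL WL WL WL WL WL WL WL WL WL WL WL WL WL WL; concatenated:

WLWLWLWLWLWLWLWLWLWLWLWLWLWLWLWL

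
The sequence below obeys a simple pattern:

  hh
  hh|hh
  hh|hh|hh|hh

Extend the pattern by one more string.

Each string is two copies of the previous one joined by '|'.
One more doubling of hh|hh|hh|hh gives the answer.

hh|hh|hh|hh|hh|hh|hh|hh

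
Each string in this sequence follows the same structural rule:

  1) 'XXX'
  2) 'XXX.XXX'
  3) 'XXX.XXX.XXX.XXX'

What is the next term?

s(k+1) = s(k)·.·s(k) — each term doubles the last with '.' between the halves.
Doubling XXX.XXX.XXX.XXX with '.' between the halves:

XXX.XXX.XXX.XXX.XXX.XXX.XXX.XXX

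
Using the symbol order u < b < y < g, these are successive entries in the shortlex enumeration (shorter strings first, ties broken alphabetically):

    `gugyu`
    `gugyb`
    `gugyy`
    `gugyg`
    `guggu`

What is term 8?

Advancing 3 positions from guggu through guggu → guggb → guggy reaches term 8.

guggg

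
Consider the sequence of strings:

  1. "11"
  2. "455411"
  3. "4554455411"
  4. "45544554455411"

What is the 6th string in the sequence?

4554455445544554455411

Every step adds 4554 at the front: s(k+1) = 4554·s(k).
From 45544554455411, 2 further steps: 45544554455411 → 455445544554455411 → (answer).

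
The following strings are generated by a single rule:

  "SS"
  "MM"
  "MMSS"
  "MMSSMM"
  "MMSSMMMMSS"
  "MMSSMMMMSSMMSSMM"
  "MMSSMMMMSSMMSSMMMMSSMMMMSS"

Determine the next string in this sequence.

MMSSMMMMSSMMSSMMMMSSMMMMSSMMSSMMMMSSMMSSMM

Each term (from the third on) is the previous term followed by the one before it: term 3 = MM·SS = MMSS.
The next term joins MMSSMMMMSSMMSSMMMMSSMMMMSS and MMSSMMMMSSMMSSMM.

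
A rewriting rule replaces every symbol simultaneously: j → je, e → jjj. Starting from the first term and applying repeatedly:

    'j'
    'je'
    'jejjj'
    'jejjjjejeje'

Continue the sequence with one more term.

jejjjjejejejejjjjejjjjejjj

Rewriting each symbol of jejjjjejeje: j→je, e→jjj, j→je, j→je, j→je, j→je, e→jjj, j→je, e→jjj, j→je, e→jjj, which concatenates to je jjj je je je je jjj je jjj je jjj.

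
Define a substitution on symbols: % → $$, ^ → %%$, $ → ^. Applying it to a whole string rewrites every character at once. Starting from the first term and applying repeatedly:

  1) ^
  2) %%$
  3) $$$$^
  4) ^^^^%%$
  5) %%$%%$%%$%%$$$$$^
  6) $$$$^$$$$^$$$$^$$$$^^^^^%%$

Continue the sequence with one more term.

Rewriting the 27 symbols of $$$$^$$$$^$$$$^$$$$^^^^^%%$ one by one yields ^ ^ ^ ^ %%$ ^ ^ ^ ^ %%$ ^ ^ ^ ^ %%$ ^ ^ ^ ^ %%$ %%$ %%$ %%$ %%$ $$ $$ ^; concatenated:

^^^^%%$^^^^%%$^^^^%%$^^^^%%$%%$%%$%%$%%$$$$$^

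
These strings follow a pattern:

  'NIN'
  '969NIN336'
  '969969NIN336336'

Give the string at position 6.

969969969969969NIN336336336336336

Every step adds 969 to the front and 336 to the end of the previous string.
From 969969NIN336336, 3 further steps: 969969NIN336336 → 969969969NIN336336336 → 969969969969NIN336336336336 → (answer).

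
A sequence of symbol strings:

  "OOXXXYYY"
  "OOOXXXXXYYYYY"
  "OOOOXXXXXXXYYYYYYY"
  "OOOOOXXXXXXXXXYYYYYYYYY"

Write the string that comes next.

OOOOOOXXXXXXXXXXXYYYYYYYYYYY

Reading off run lengths: O runs 2, 3, 4, 5; X runs 3, 5, 7, 9; Y runs 3, 5, 7, 9 — each is linear in n (n = 1, 2, …).
Setting n = 5 gives 6, 11, 11 characters in each block.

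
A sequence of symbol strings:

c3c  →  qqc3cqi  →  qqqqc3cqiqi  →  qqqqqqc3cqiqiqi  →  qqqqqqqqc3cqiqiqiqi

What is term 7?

Every step adds qq to the front and qi to the end of the previous string.
From qqqqqqqqc3cqiqiqiqi, 2 further steps: qqqqqqqqc3cqiqiqiqi → qqqqqqqqqqc3cqiqiqiqiqi → (answer).

qqqqqqqqqqqqc3cqiqiqiqiqiqi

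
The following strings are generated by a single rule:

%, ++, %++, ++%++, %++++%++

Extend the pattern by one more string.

++%++%++++%++

From term 3 onward, concatenate the second-to-last term with the last: %·++ = %++, ++·%++ = ++%++, …
Continuing: ++%++ · %++++%++ gives term 6.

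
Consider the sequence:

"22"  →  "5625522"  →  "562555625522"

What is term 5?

The strings grow by a fixed prefix 56255 each time.
From 562555625522, 2 further steps: 562555625522 → 56255562555625522 → (answer).

5625556255562555625522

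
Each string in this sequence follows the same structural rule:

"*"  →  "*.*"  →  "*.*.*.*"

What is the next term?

*.*.*.*.*.*.*.*

Every step duplicates the string with '.' between the halves.
One more doubling of *.*.*.* gives the answer.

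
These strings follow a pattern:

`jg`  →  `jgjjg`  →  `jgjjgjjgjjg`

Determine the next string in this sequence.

Each string is two copies of the previous one joined by 'j'.
One more doubling of jgjjgjjgjjg gives the answer.

jgjjgjjgjjgjjgjjgjjgjjg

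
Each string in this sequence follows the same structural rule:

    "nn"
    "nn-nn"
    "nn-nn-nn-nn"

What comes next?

Each string is two copies of the previous one joined by '-'.
So the next term is two copies of nn-nn-nn-nn with '-' between the halves.

nn-nn-nn-nn-nn-nn-nn-nn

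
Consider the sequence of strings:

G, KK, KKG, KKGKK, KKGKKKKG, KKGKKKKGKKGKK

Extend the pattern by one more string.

From term 3 onward, concatenate the last term with the second-to-last: KK·G = KKG, KKG·KK = KKGKK, …
The next term joins KKGKKKKGKKGKK and KKGKKKKG.

KKGKKKKGKKGKKKKGKKKKG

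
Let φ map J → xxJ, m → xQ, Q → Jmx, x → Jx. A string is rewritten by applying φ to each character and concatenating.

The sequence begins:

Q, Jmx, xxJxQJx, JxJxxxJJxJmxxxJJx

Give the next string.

xxJJxxxJJxJxJxxxJxxJJxxxJxQJxJxJxxxJxxJJx

Replace each of the 17 characters of JxJxxxJJxJmxxxJJx in place — xxJ Jx xxJ Jx Jx Jx xxJ xxJ Jx xxJ xQ Jx Jx Jx xxJ xxJ Jx — and concatenate.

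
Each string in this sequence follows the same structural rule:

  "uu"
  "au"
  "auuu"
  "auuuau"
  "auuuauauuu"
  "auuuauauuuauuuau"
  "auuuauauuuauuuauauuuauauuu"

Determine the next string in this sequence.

Each term (from the third on) is the previous term followed by the one before it: term 3 = au·uu = auuu.
So term 8 is auuuauauuuauuuauauuuauauuu·auuuauauuuauuuau.

auuuauauuuauuuauauuuauauuuauuuauauuuauuuau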